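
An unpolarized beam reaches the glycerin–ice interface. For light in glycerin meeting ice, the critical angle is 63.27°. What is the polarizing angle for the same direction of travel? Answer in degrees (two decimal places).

θ_B ≈ 41.77°

At the critical angle sin θ_c = n₂/n₁, giving n₂/n₁ = sin 63.27° = 0.8931.
Then tan θ_B = n₂/n₁ = 0.8931, so θ_B = arctan 0.8931 = 41.77°.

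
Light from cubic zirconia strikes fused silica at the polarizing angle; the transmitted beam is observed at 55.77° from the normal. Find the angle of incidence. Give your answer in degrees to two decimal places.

Since the reflected and refracted rays are at right angles at the polarizing angle, θ_B + θ_t = 90°.
θ_B = 90° − 55.77° = 34.23°.

θ_B ≈ 34.23°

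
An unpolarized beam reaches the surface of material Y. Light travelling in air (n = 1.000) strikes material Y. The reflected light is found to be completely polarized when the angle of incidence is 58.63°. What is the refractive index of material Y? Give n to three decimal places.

Full polarization of the reflected beam means tan θ_B = n₂/n₁, where n₁ is the incident medium (air).
n₂ = n₁ tan θ_B = 1.000 × tan 58.63° = 1.640.

n ≈ 1.640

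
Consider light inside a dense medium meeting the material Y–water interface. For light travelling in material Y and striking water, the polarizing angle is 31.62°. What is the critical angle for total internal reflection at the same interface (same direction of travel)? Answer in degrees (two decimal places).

θ_c ≈ 38.00°

n₂/n₁ = tan 31.62° = 0.6157; the critical angle satisfies sin θ_c = n₂/n₁.
θ_c = arcsin(0.6157) = 38.00°.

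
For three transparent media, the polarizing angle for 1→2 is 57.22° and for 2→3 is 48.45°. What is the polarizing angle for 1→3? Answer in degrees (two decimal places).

Each Brewster angle gives a ratio: n₂/n₁ = tan 57.22° = 1.5529, n₃/n₂ = tan 48.45° = 1.1283.
So n₃/n₁ = (n₂/n₁)(n₃/n₂) = 1.5529 × 1.1283 = 1.7521.
θ_B(1→3) = arctan(1.7521) = 60.29°.

θ_B ≈ 60.29°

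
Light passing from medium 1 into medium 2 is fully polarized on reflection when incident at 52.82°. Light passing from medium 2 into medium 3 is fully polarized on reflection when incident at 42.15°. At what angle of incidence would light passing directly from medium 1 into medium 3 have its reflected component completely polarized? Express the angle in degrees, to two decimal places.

tan θ_B(1→2) = n₂/n₁ = tan 52.82° = 1.3184.
tan θ_B(2→3) = n₃/n₂ = tan 42.15° = 0.9052.
n₃/n₁ = 1.1934. Then tan θ_B(1→3) = n₃/n₁, so θ_B(1→3) = arctan(1.1934) = 50.04°.

θ_B ≈ 50.04°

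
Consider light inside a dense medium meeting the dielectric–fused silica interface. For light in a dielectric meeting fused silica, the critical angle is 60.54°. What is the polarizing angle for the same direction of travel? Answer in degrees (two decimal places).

n₂/n₁ = sin θ_c = sin 60.54° = 0.8707.
tan θ_B equals the same ratio, so θ_B = arctan(0.8707) = 41.05°.

θ_B ≈ 41.05°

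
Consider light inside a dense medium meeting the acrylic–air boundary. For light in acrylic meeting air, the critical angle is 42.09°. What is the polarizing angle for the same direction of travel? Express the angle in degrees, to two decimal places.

At the critical angle sin θ_c = n₂/n₁, giving n₂/n₁ = sin 42.09° = 0.6703.
Then tan θ_B = n₂/n₁ = 0.6703, so θ_B = arctan 0.6703 = 33.83°.

θ_B ≈ 33.83°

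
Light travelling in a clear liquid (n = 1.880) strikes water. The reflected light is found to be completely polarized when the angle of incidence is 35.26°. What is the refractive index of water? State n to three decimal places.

n ≈ 1.329

Full polarization of the reflected beam means tan θ_B = n₂/n₁, where n₁ is the incident medium (a clear liquid).
n₂ = n₁ tan θ_B = 1.880 × tan 35.26° = 1.329.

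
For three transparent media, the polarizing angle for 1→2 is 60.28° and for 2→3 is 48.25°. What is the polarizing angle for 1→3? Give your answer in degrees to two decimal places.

tan θ_B(1→2) = n₂/n₁ = tan 60.28° = 1.7518.
tan θ_B(2→3) = n₃/n₂ = tan 48.25° = 1.1204.
n₃/n₁ = 1.9627. Then tan θ_B(1→3) = n₃/n₁, so θ_B(1→3) = arctan(1.9627) = 63.00°.

θ_B ≈ 63.00°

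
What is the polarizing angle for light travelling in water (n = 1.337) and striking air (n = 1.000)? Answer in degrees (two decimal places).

At Brewster's angle the reflected and refracted rays are perpendicular, which with Snell's law gives tan θ_B = n₂/n₁.
Here n₂/n₁ = 1.000/1.337 = 0.7479, and Brewster's law gives tan θ_B = n₂/n₁.
So θ_B = arctan 0.7479 = 36.79°.

θ_B ≈ 36.79°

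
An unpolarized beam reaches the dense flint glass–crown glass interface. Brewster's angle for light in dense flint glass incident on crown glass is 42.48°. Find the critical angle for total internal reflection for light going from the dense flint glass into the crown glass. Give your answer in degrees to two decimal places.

n₂/n₁ = tan 42.48° = 0.9157; the critical angle satisfies sin θ_c = n₂/n₁.
θ_c = arcsin(0.9157) = 66.30°.

θ_c ≈ 66.30°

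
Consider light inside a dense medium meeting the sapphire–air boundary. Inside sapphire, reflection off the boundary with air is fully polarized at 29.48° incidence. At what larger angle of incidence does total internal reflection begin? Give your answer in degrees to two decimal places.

θ_c ≈ 34.42°

tan θ_B = n₂/n₁ = tan 29.48° = 0.5653.
Total internal reflection: sin θ_c = n₂/n₁ = 0.5653.
θ_c = arcsin(0.5653) = 34.42°.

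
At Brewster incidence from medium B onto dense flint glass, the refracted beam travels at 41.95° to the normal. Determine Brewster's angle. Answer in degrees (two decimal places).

At Brewster's angle the reflected and refracted rays are perpendicular, so θ_B + θ_t = 90°.
θ_B = 90° − 41.95° = 48.05°.

θ_B ≈ 48.05°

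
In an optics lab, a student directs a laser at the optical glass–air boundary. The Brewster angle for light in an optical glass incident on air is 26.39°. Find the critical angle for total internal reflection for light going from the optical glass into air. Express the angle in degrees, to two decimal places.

tan θ_B = n₂/n₁ = tan 26.39° = 0.4962.
Total internal reflection: sin θ_c = n₂/n₁ = 0.4962.
θ_c = arcsin(0.4962) = 29.75°.

θ_c ≈ 29.75°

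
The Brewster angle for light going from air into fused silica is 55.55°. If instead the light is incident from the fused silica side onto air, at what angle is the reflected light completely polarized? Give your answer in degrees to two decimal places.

θ_B' ≈ 34.45°

tan θ_B' = n₁/n₂ = 1/tan θ_B, so θ_B' = 90° − θ_B.
θ_B' = 90° − 55.55° = 34.45°.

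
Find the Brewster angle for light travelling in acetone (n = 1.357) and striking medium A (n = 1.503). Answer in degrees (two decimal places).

Brewster's condition: tan θ_B = n₂/n₁ = 1.503/1.357 = 1.1076.
θ_B = arctan(1.1076) = 47.92°.

θ_B ≈ 47.92°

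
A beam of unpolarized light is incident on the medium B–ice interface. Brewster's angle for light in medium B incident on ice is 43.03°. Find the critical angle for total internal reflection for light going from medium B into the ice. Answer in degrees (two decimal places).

tan θ_B = n₂/n₁ = tan 43.03° = 0.9335.
Total internal reflection: sin θ_c = n₂/n₁ = 0.9335.
θ_c = arcsin(0.9335) = 68.99°.

θ_c ≈ 68.99°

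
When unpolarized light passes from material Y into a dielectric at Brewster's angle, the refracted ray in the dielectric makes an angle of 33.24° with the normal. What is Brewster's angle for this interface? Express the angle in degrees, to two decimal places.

Brewster's condition makes the reflected and refracted beams perpendicular: θ_B + θ_t = 90°.
So θ_B = 90° − θ_t = 90° − 33.24° = 56.76°.

θ_B ≈ 56.76°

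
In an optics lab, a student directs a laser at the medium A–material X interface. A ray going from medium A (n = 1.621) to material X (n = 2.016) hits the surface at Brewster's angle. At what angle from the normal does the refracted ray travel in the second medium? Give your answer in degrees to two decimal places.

θ_B = arctan(n₂/n₁) = arctan(2.016/1.621) = 51.20°.
At Brewster's angle the reflected and refracted rays are perpendicular, so θ_t = 90° − θ_B = 90° − 51.20° = 38.80°.

θ_t ≈ 38.80°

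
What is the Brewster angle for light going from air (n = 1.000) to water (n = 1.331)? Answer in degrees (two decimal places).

θ_B ≈ 53.08°

tan θ_B = n₂/n₁ = 1.331/1.000 = 1.3310. Taking the arctangent, θ_B = 53.08°.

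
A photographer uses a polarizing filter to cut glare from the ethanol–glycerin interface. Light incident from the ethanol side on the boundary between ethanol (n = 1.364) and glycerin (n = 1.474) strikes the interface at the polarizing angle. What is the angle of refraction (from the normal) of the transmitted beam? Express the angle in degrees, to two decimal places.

First find Brewster's angle: tan θ_B = 1.474/1.364 = 1.0806, giving θ_B = 47.22°.
Since θ_B + θ_t = 90° at Brewster incidence, θ_t = 90° − 47.22° = 42.78°.

θ_t ≈ 42.78°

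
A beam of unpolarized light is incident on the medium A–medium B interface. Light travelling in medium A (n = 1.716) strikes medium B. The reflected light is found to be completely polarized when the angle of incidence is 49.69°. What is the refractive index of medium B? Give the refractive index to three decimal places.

n ≈ 2.023

Full polarization of the reflected beam means tan θ_B = n₂/n₁, where n₁ is the incident medium (medium A).
n₂ = n₁ tan θ_B = 1.716 × tan 49.69° = 2.023.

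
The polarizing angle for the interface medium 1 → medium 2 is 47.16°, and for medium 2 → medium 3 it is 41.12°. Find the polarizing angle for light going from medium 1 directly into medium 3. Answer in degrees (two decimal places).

tan θ_B(1→2) = n₂/n₁ = tan 47.16° = 1.0784.
tan θ_B(2→3) = n₃/n₂ = tan 41.12° = 0.8730.
So n₃/n₁ = (n₂/n₁)(n₃/n₂) = 1.0784 × 0.8730 = 0.9414.
θ_B(1→3) = arctan(0.9414) = 43.27°.

θ_B ≈ 43.27°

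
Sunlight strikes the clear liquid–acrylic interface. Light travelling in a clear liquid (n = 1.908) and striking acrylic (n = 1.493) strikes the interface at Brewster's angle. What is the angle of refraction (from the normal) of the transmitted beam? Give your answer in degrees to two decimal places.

tan θ_B = n₂/n₁ = 1.493/1.908 = 0.7825, so θ_B = 38.04°.
Since θ_B + θ_t = 90° at Brewster incidence, θ_t = 90° − 38.04° = 51.96°.

θ_t ≈ 51.96°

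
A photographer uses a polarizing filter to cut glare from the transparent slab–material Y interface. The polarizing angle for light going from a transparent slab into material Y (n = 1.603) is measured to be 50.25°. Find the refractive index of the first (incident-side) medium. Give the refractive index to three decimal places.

n ≈ 1.333

Brewster's law: tan θ_B = n₂/n₁ (light incident in a transparent slab, refracted into material Y).
n₁ = n₂ / tan θ_B = 1.603 / tan 50.25° = 1.333.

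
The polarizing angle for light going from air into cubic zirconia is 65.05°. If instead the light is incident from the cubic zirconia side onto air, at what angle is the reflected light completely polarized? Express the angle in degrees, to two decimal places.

θ_B' ≈ 24.95°

Reversing the direction swaps n₁ and n₂, so tan θ_B' = 1/tan θ_B and θ_B' = 90° − θ_B.
Hence θ_B' = 90° − 65.05° = 24.95°.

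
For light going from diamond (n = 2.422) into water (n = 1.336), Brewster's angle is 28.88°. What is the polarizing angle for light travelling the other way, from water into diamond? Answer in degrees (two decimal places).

θ_B' ≈ 61.12°

tan θ_B' = n₁/n₂ = 1/tan θ_B, so θ_B' = 90° − θ_B.
θ_B' = 90° − 28.88° = 61.12°.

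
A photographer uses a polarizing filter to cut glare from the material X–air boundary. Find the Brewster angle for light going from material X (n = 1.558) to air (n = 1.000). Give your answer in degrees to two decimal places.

θ_B ≈ 32.69°

Here n₂/n₁ = 1.000/1.558 = 0.6418, and Brewster's law gives tan θ_B = n₂/n₁.
So θ_B = arctan 0.6418 = 32.69°.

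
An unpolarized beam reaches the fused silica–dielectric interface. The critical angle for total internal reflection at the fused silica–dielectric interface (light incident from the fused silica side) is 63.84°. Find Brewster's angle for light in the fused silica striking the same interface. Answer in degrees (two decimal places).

n₂/n₁ = sin θ_c = sin 63.84° = 0.8976.
tan θ_B equals the same ratio, so θ_B = arctan(0.8976) = 41.91°.

θ_B ≈ 41.91°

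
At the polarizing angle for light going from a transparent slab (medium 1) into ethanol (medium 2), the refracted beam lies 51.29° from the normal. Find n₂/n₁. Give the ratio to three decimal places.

At Brewster incidence θ_B = 90° − θ_t = 90° − 51.29° = 38.71°.
Then n₂/n₁ = tan θ_B = tan 38.71° = 0.801.

n₂/n₁ ≈ 0.801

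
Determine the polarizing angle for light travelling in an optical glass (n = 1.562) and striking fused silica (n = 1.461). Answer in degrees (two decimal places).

θ_B ≈ 43.09°

Here n₂/n₁ = 1.461/1.562 = 0.9353, and Brewster's law gives tan θ_B = n₂/n₁.
So θ_B = arctan 0.9353 = 43.09°.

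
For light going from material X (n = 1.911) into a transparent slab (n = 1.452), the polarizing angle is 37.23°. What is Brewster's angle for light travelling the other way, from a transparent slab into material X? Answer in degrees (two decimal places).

The two Brewster angles are complementary: θ_B' = 90° − θ_B = 90° − 37.23° = 52.77°.

θ_B' ≈ 52.77°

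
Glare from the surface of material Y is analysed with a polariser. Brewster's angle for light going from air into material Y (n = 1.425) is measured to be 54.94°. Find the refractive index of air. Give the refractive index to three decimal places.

n ≈ 1.000

At Brewster's angle, tan θ_B = n₂/n₁ with n₁ on the incident side (air) and n₂ on the transmitted side (material Y).
n₁ = n₂ / tan θ_B = 1.425 / tan 54.94° = 1.000.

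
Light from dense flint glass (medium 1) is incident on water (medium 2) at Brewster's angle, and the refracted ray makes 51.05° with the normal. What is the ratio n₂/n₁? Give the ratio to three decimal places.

θ_B + θ_t = 90°, so θ_B = 90° − 51.05° = 38.95°.
tan θ_B = n₂/n₁, so n₂/n₁ = tan 38.95° = 0.808.

n₂/n₁ ≈ 0.808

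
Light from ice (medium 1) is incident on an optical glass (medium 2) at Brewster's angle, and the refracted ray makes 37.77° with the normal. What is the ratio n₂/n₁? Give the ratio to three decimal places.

n₂/n₁ ≈ 1.291

At Brewster incidence θ_B = 90° − θ_t = 90° − 37.77° = 52.23°.
tan θ_B = n₂/n₁, so n₂/n₁ = tan 52.23° = 1.291.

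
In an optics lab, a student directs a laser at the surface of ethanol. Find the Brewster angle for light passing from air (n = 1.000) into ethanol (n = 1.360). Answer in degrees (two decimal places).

At Brewster's angle the reflected and refracted rays are perpendicular, which with Snell's law gives tan θ_B = n₂/n₁.
Here n₂/n₁ = 1.360/1.000 = 1.3600, and Brewster's law gives tan θ_B = n₂/n₁.
θ_B = arctan(1.3600) = 53.67°.

θ_B ≈ 53.67°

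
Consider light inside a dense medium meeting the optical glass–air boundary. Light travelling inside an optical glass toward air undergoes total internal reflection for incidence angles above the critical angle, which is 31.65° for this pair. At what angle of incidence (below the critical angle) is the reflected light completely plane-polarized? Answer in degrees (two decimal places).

θ_B ≈ 27.69°

sin θ_c = n₂/n₁, so n₂/n₁ = sin 31.65° = 0.5247.
Brewster: tan θ_B = n₂/n₁ = 0.5247.
θ_B = arctan(0.5247) = 27.69°.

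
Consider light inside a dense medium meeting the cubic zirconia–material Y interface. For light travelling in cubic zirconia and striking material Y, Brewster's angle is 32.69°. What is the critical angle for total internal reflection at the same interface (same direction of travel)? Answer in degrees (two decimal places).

n₂/n₁ = tan 32.69° = 0.6417; the critical angle satisfies sin θ_c = n₂/n₁.
θ_c = arcsin(0.6417) = 39.92°.

θ_c ≈ 39.92°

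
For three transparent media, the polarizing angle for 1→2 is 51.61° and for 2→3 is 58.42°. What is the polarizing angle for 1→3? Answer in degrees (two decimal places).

Each Brewster angle gives a ratio: n₂/n₁ = tan 51.61° = 1.2621, n₃/n₂ = tan 58.42° = 1.6267.
So n₃/n₁ = (n₂/n₁)(n₃/n₂) = 1.2621 × 1.6267 = 2.0532.
θ_B(1→3) = arctan(2.0532) = 64.03°.

θ_B ≈ 64.03°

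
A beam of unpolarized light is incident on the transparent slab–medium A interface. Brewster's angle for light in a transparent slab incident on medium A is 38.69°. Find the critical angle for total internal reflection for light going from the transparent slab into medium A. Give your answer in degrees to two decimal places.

θ_c ≈ 53.21°

From Brewster, n₂/n₁ = tan θ_B = tan 38.69° = 0.8009.
Then sin θ_c = n₂/n₁ = 0.8009, so θ_c = arcsin 0.8009 = 53.21°.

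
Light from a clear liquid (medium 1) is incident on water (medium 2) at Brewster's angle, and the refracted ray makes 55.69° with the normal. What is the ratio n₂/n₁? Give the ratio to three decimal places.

At Brewster incidence θ_B = 90° − θ_t = 90° − 55.69° = 34.31°.
tan θ_B = n₂/n₁, so n₂/n₁ = tan 34.31° = 0.682.

n₂/n₁ ≈ 0.682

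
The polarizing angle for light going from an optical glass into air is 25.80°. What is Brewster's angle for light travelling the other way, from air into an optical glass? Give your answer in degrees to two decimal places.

θ_B' ≈ 64.20°

tan θ_B' = n₁/n₂ = 1/tan θ_B, so θ_B' = 90° − θ_B.
θ_B' = 90° − 25.80° = 64.20°.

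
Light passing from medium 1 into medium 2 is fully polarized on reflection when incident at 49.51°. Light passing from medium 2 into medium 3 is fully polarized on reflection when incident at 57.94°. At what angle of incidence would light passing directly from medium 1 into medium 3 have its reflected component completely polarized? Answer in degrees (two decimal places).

tan θ_B(1→2) = n₂/n₁ = tan 49.51° = 1.1713.
tan θ_B(2→3) = n₃/n₂ = tan 57.94° = 1.5966.
Multiplying, n₃/n₁ = 1.1713 × 1.5966 = 1.8701, and θ_B(1→3) = arctan 1.8701 = 61.86°.

θ_B ≈ 61.86°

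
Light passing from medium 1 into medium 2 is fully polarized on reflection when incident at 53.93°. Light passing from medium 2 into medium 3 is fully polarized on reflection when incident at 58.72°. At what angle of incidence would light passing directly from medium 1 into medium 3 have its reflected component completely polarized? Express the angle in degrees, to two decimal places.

tan θ_B(1→2) = n₂/n₁ = tan 53.93° = 1.3729.
tan θ_B(2→3) = n₃/n₂ = tan 58.72° = 1.6460.
n₃/n₁ = 2.2597. Then tan θ_B(1→3) = n₃/n₁, so θ_B(1→3) = arctan(2.2597) = 66.13°.

θ_B ≈ 66.13°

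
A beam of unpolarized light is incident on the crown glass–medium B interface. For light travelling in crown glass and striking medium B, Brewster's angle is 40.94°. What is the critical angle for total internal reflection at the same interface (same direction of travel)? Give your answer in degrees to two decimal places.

θ_c ≈ 60.16°

n₂/n₁ = tan 40.94° = 0.8674; the critical angle satisfies sin θ_c = n₂/n₁.
θ_c = arcsin(0.8674) = 60.16°.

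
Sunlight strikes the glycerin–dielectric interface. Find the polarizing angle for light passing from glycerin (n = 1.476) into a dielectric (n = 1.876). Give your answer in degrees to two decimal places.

tan θ_B = n₂/n₁ = 1.876/1.476 = 1.2710.
θ_B = arctan(1.2710) = 51.81°.

θ_B ≈ 51.81°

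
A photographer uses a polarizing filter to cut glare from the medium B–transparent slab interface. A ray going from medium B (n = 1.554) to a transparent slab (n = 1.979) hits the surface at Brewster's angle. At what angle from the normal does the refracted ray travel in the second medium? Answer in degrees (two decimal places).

First find Brewster's angle: tan θ_B = 1.979/1.554 = 1.2735, giving θ_B = 51.86°.
At Brewster's angle the reflected and refracted rays are perpendicular, so θ_t = 90° − θ_B = 90° − 51.86° = 38.14°.

θ_t ≈ 38.14°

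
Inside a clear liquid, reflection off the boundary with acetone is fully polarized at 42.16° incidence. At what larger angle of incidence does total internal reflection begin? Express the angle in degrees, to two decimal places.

θ_c ≈ 64.89°

tan θ_B = n₂/n₁ = tan 42.16° = 0.9055.
Total internal reflection: sin θ_c = n₂/n₁ = 0.9055.
θ_c = arcsin(0.9055) = 64.89°.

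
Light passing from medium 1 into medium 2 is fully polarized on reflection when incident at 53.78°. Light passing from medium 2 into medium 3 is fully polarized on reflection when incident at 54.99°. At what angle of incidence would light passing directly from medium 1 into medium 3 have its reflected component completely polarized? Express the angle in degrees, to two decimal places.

θ_B ≈ 62.84°

n₂/n₁ = tan 53.78° = 1.3653 and n₃/n₂ = tan 54.99° = 1.4276.
So n₃/n₁ = (n₂/n₁)(n₃/n₂) = 1.3653 × 1.4276 = 1.9492.
θ_B(1→3) = arctan(1.9492) = 62.84°.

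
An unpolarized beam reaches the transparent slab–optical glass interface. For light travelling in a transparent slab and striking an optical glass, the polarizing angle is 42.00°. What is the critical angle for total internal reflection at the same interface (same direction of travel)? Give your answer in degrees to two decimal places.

n₂/n₁ = tan 42.00° = 0.9004; the critical angle satisfies sin θ_c = n₂/n₁.
θ_c = arcsin(0.9004) = 64.21°.

θ_c ≈ 64.21°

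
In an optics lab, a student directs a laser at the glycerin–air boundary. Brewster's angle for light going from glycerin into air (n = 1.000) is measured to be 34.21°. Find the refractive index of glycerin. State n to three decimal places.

At Brewster's angle, tan θ_B = n₂/n₁ with n₁ on the incident side (glycerin) and n₂ on the transmitted side (air).
n₁ = n₂ / tan θ_B = 1.000 / tan 34.21° = 1.471.

n ≈ 1.471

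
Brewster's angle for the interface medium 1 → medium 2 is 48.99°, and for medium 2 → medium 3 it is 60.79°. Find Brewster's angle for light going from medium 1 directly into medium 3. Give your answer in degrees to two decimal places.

θ_B ≈ 64.07°

tan θ_B(1→2) = n₂/n₁ = tan 48.99° = 1.1500.
tan θ_B(2→3) = n₃/n₂ = tan 60.79° = 1.7886.
So n₃/n₁ = (n₂/n₁)(n₃/n₂) = 1.1500 × 1.7886 = 2.0568.
θ_B(1→3) = arctan(2.0568) = 64.07°.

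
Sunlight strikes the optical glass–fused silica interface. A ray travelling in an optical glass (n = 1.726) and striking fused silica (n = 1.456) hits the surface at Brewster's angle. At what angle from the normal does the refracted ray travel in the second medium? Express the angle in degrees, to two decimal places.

tan θ_B = n₂/n₁ = 1.456/1.726 = 0.8436, so θ_B = 40.15°.
The refracted ray is perpendicular to the reflected ray, so θ_t = 90° − θ_B = 49.85°.

θ_t ≈ 49.85°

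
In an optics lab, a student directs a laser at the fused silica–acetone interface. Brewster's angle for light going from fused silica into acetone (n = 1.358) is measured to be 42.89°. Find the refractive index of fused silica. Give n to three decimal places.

Brewster's law: tan θ_B = n₂/n₁ (light incident in fused silica, refracted into acetone).
n₁ = n₂ / tan θ_B = 1.358 / tan 42.89° = 1.462.

n ≈ 1.462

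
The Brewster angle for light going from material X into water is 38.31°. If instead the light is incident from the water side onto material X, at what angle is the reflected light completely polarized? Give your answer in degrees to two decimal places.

θ_B' ≈ 51.69°

The two Brewster angles are complementary: θ_B' = 90° − θ_B = 90° − 38.31° = 51.69°.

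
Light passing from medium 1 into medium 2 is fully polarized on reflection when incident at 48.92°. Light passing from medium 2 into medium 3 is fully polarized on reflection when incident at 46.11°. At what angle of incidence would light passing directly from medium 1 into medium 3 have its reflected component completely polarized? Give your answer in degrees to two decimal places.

tan θ_B(1→2) = n₂/n₁ = tan 48.92° = 1.1471.
tan θ_B(2→3) = n₃/n₂ = tan 46.11° = 1.0395.
n₃/n₁ = 1.1925. Then tan θ_B(1→3) = n₃/n₁, so θ_B(1→3) = arctan(1.1925) = 50.02°.

θ_B ≈ 50.02°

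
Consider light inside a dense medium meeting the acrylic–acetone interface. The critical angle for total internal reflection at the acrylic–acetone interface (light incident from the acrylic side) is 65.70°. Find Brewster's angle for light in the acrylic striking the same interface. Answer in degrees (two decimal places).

θ_B ≈ 42.35°

At the critical angle sin θ_c = n₂/n₁, giving n₂/n₁ = sin 65.70° = 0.9114.
Then tan θ_B = n₂/n₁ = 0.9114, so θ_B = arctan 0.9114 = 42.35°.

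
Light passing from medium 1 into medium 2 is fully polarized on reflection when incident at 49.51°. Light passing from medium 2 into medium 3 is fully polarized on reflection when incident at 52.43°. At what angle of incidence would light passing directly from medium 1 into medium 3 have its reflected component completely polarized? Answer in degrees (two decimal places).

θ_B ≈ 56.70°

tan θ_B(1→2) = n₂/n₁ = tan 49.51° = 1.1713.
tan θ_B(2→3) = n₃/n₂ = tan 52.43° = 1.2999.
n₃/n₁ = 1.5226. Then tan θ_B(1→3) = n₃/n₁, so θ_B(1→3) = arctan(1.5226) = 56.70°.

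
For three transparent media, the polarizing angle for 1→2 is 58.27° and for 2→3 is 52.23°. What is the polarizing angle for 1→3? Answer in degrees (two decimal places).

θ_B ≈ 64.40°

n₂/n₁ = tan 58.27° = 1.6172 and n₃/n₂ = tan 52.23° = 1.2906.
Multiplying, n₃/n₁ = 1.6172 × 1.2906 = 2.0872, and θ_B(1→3) = arctan 2.0872 = 64.40°.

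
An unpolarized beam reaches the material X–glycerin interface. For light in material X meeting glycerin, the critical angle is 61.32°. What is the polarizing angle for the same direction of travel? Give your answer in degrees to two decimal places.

n₂/n₁ = sin θ_c = sin 61.32° = 0.8773.
tan θ_B equals the same ratio, so θ_B = arctan(0.8773) = 41.26°.

θ_B ≈ 41.26°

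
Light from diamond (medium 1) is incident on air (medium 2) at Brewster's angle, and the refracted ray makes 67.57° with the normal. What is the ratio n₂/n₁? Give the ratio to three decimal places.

θ_B + θ_t = 90°, so θ_B = 90° − 67.57° = 22.43°.
Then n₂/n₁ = tan θ_B = tan 22.43° = 0.413.

n₂/n₁ ≈ 0.413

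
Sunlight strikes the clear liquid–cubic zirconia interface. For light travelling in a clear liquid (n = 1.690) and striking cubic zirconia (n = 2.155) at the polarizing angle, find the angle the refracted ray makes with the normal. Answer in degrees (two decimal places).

θ_B = arctan(n₂/n₁) = arctan(2.155/1.690) = 51.90°.
Since θ_B + θ_t = 90° at Brewster incidence, θ_t = 90° − 51.90° = 38.10°.

θ_t ≈ 38.10°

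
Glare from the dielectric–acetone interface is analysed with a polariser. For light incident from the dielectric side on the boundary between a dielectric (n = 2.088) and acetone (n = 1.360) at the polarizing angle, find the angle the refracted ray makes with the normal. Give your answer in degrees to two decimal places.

First find Brewster's angle: tan θ_B = 1.360/2.088 = 0.6513, giving θ_B = 33.08°.
At Brewster's angle the reflected and refracted rays are perpendicular, so θ_t = 90° − θ_B = 90° − 33.08° = 56.92°.

θ_t ≈ 56.92°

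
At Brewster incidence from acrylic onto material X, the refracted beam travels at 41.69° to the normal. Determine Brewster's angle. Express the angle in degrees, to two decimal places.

Since the reflected and refracted rays are at right angles at the polarizing angle, θ_B + θ_t = 90°.
So θ_B = 90° − θ_t = 90° − 41.69° = 48.31°.

θ_B ≈ 48.31°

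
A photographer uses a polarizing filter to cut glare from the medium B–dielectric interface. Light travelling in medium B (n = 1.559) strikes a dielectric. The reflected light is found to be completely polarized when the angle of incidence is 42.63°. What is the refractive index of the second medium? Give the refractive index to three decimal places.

n ≈ 1.435

Full polarization of the reflected beam means tan θ_B = n₂/n₁, where n₁ is the incident medium (medium B).
n₂ = n₁ tan θ_B = 1.559 × tan 42.63° = 1.435.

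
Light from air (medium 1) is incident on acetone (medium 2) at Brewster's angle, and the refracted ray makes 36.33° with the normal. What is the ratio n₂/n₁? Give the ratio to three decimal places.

n₂/n₁ ≈ 1.360

At Brewster incidence θ_B = 90° − θ_t = 90° − 36.33° = 53.67°.
Then n₂/n₁ = tan θ_B = tan 53.67° = 1.360.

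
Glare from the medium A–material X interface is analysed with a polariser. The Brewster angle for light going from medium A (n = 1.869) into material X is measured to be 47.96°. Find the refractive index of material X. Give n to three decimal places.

n ≈ 2.073

Full polarization of the reflected beam means tan θ_B = n₂/n₁, where n₁ is the incident medium (medium A).
n₂ = n₁ tan θ_B = 1.869 × tan 47.96° = 2.073.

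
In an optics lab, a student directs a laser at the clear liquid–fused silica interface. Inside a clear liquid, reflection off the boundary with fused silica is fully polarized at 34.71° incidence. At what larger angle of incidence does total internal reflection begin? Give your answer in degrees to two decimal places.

θ_c ≈ 43.84°

n₂/n₁ = tan 34.71° = 0.6927; the critical angle satisfies sin θ_c = n₂/n₁.
θ_c = arcsin(0.6927) = 43.84°.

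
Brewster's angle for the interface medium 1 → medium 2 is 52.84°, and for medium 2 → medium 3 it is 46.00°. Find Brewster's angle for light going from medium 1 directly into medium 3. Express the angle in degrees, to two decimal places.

Each Brewster angle gives a ratio: n₂/n₁ = tan 52.84° = 1.3194, n₃/n₂ = tan 46.00° = 1.0355.
So n₃/n₁ = (n₂/n₁)(n₃/n₂) = 1.3194 × 1.0355 = 1.3662.
θ_B(1→3) = arctan(1.3662) = 53.80°.

θ_B ≈ 53.80°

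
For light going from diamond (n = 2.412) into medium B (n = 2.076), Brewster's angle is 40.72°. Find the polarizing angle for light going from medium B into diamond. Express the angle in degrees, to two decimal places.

Reversing the direction swaps n₁ and n₂, so tan θ_B' = 1/tan θ_B and θ_B' = 90° − θ_B.
Hence θ_B' = 90° − 40.72° = 49.28°.

θ_B' ≈ 49.28°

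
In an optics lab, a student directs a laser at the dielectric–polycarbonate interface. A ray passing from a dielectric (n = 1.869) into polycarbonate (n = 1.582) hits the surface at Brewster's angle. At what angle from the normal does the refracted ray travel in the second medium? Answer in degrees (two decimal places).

θ_t ≈ 49.75°

First find Brewster's angle: tan θ_B = 1.582/1.869 = 0.8464, giving θ_B = 40.25°.
At Brewster's angle the reflected and refracted rays are perpendicular, so θ_t = 90° − θ_B = 90° − 40.25° = 49.75°.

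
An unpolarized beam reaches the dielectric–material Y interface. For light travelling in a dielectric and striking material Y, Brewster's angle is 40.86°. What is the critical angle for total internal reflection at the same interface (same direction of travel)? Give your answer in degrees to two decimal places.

θ_c ≈ 59.88°

tan θ_B = n₂/n₁ = tan 40.86° = 0.8650.
Total internal reflection: sin θ_c = n₂/n₁ = 0.8650.
θ_c = arcsin(0.8650) = 59.88°.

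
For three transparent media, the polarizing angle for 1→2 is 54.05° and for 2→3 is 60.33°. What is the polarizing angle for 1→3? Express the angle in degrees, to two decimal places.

θ_B ≈ 67.55°

Each Brewster angle gives a ratio: n₂/n₁ = tan 54.05° = 1.3789, n₃/n₂ = tan 60.33° = 1.7553.
Multiplying, n₃/n₁ = 1.3789 × 1.7553 = 2.4204, and θ_B(1→3) = arctan 2.4204 = 67.55°.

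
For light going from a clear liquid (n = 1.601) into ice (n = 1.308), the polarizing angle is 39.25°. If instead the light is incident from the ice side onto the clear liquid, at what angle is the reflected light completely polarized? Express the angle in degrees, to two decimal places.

θ_B' ≈ 50.75°

tan θ_B' = n₁/n₂ = 1/tan θ_B, so θ_B' = 90° − θ_B.
θ_B' = 90° − 39.25° = 50.75°.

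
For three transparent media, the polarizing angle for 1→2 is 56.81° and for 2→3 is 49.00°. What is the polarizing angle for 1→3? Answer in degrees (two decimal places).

tan θ_B(1→2) = n₂/n₁ = tan 56.81° = 1.5287.
tan θ_B(2→3) = n₃/n₂ = tan 49.00° = 1.1504.
Multiplying, n₃/n₁ = 1.5287 × 1.1504 = 1.7586, and θ_B(1→3) = arctan 1.7586 = 60.38°.

θ_B ≈ 60.38°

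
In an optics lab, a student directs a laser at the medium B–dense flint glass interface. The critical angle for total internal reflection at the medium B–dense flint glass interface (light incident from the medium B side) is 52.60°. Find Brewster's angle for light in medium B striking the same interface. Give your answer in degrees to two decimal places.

θ_B ≈ 38.46°

At the critical angle sin θ_c = n₂/n₁, giving n₂/n₁ = sin 52.60° = 0.7944.
Then tan θ_B = n₂/n₁ = 0.7944, so θ_B = arctan 0.7944 = 38.46°.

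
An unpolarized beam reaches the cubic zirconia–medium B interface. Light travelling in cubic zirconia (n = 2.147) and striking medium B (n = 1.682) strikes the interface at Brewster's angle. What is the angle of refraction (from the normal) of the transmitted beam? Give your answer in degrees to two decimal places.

θ_t ≈ 51.92°

First find Brewster's angle: tan θ_B = 1.682/2.147 = 0.7834, giving θ_B = 38.08°.
At Brewster's angle the reflected and refracted rays are perpendicular, so θ_t = 90° − θ_B = 90° − 38.08° = 51.92°.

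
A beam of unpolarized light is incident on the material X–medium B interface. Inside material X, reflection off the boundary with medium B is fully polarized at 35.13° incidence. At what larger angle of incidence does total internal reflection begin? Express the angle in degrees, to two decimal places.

θ_c ≈ 44.72°

From Brewster, n₂/n₁ = tan θ_B = tan 35.13° = 0.7036.
Then sin θ_c = n₂/n₁ = 0.7036, so θ_c = arcsin 0.7036 = 44.72°.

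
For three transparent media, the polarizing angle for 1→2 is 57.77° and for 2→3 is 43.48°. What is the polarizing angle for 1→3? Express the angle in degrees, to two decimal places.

tan θ_B(1→2) = n₂/n₁ = tan 57.77° = 1.5861.
tan θ_B(2→3) = n₃/n₂ = tan 43.48° = 0.9483.
Multiplying, n₃/n₁ = 1.5861 × 0.9483 = 1.5041, and θ_B(1→3) = arctan 1.5041 = 56.38°.

θ_B ≈ 56.38°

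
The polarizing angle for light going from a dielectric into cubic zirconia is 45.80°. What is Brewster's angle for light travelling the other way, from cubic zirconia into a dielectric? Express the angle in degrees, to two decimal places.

θ_B' ≈ 44.20°

The two Brewster angles are complementary: θ_B' = 90° − θ_B = 90° − 45.80° = 44.20°.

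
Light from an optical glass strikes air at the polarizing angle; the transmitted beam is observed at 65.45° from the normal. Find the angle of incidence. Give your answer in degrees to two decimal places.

Since the reflected and refracted rays are at right angles at the polarizing angle, θ_B + θ_t = 90°.
So θ_B = 90° − θ_t = 90° − 65.45° = 24.55°.

θ_B ≈ 24.55°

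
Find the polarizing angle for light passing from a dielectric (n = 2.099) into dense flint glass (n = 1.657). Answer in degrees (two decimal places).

tan θ_B = n₂/n₁ = 1.657/2.099 = 0.7894. Taking the arctangent, θ_B = 38.29°.

θ_B ≈ 38.29°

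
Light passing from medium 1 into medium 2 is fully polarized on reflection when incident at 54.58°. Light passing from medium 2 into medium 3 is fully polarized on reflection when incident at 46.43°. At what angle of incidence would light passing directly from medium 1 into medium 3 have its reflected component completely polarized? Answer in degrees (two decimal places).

n₂/n₁ = tan 54.58° = 1.4061 and n₃/n₂ = tan 46.43° = 1.0512.
n₃/n₁ = 1.4781. Then tan θ_B(1→3) = n₃/n₁, so θ_B(1→3) = arctan(1.4781) = 55.92°.

θ_B ≈ 55.92°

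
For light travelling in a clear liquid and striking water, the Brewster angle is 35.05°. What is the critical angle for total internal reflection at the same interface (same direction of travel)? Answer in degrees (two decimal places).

θ_c ≈ 44.55°

tan θ_B = n₂/n₁ = tan 35.05° = 0.7015.
Total internal reflection: sin θ_c = n₂/n₁ = 0.7015.
θ_c = arcsin(0.7015) = 44.55°.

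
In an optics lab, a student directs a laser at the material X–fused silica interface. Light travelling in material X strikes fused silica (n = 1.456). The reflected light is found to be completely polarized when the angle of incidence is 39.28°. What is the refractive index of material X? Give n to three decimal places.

Brewster's law: tan θ_B = n₂/n₁ (light incident in material X, refracted into fused silica).
n₁ = n₂ / tan θ_B = 1.456 / tan 39.28° = 1.780.

n ≈ 1.780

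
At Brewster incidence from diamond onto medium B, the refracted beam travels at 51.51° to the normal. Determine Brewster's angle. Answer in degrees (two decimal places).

At Brewster's angle the reflected and refracted rays are perpendicular, so θ_B + θ_t = 90°.
θ_B = 90° − 51.51° = 38.49°.

θ_B ≈ 38.49°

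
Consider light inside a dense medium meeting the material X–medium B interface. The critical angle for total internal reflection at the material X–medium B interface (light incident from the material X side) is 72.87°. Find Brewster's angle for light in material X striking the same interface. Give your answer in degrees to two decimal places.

At the critical angle sin θ_c = n₂/n₁, giving n₂/n₁ = sin 72.87° = 0.9556.
Then tan θ_B = n₂/n₁ = 0.9556, so θ_B = arctan 0.9556 = 43.70°.

θ_B ≈ 43.70°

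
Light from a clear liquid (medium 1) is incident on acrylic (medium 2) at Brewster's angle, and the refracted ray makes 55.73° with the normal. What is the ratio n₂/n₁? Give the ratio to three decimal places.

At Brewster incidence θ_B = 90° − θ_t = 90° − 55.73° = 34.27°.
tan θ_B = n₂/n₁, so n₂/n₁ = tan 34.27° = 0.681.

n₂/n₁ ≈ 0.681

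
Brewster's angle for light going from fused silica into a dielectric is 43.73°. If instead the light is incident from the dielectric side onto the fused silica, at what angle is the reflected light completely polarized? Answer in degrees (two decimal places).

θ_B' ≈ 46.27°

Reversing the direction swaps n₁ and n₂, so tan θ_B' = 1/tan θ_B and θ_B' = 90° − θ_B.
Hence θ_B' = 90° − 43.73° = 46.27°.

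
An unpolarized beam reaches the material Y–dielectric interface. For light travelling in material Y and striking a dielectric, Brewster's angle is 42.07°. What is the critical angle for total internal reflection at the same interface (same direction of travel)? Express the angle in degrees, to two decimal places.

θ_c ≈ 64.50°

n₂/n₁ = tan 42.07° = 0.9026; the critical angle satisfies sin θ_c = n₂/n₁.
θ_c = arcsin(0.9026) = 64.50°.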